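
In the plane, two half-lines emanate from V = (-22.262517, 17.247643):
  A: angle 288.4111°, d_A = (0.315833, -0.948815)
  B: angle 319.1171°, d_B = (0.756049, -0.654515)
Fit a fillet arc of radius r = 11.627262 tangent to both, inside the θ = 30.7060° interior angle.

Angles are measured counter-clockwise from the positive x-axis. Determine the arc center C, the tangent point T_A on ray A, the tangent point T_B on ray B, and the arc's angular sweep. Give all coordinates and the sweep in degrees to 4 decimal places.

center=(2.1445,-19.2607) T_A=(-8.8876,-22.9329) T_B=(9.7548,-10.4699) sweep=149.2940

bisector direction at 303.7641° = (0.555775,-0.831333)
center distance |VC| = r/sin(θ/2) = 11.627262/sin(15.3530°) = 43.915375
C = V + |VC|·bis = (2.1445,-19.2607)
T_A = V + ((C−V)·d_A)·d_A = V + 42.3482·d_A = (-8.8876,-22.9329)
T_B = V + ((C−V)·d_B)·d_B = V + 42.3482·d_B = (9.7548,-10.4699)
sweep = 180° − θ = 149.2940°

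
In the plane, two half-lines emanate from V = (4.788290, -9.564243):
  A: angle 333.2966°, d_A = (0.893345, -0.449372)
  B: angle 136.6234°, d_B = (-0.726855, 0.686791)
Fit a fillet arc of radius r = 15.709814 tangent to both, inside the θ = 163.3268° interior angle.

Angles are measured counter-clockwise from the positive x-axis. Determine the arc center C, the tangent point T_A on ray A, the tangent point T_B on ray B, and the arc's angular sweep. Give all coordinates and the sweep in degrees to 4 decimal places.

center=(13.9044,3.4356) T_A=(6.8448,-10.5987) T_B=(3.1150,-7.9832) sweep=16.6732

bisector direction at 54.9600° = (0.574148,0.818751)
center distance |VC| = r/sin(θ/2) = 15.709814/sin(81.6634°) = 15.877587
C = V + |VC|·bis = (13.9044,3.4356)
T_A = V + ((C−V)·d_A)·d_A = V + 2.3021·d_A = (6.8448,-10.5987)
T_B = V + ((C−V)·d_B)·d_B = V + 2.3021·d_B = (3.1150,-7.9832)
sweep = 180° − θ = 16.6732°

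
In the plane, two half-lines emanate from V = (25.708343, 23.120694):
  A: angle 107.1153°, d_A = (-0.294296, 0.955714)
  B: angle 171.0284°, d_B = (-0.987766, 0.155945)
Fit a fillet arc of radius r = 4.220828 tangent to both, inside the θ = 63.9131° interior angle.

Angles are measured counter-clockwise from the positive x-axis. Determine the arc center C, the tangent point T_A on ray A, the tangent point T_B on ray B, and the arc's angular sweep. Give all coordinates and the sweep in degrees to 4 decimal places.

bisector direction at 139.0719° = (-0.755532,0.655112)
center distance |VC| = r/sin(θ/2) = 4.220828/sin(31.9566°) = 7.974720
C = V + |VC|·bis = (19.6832,28.3450)
T_A = V + ((C−V)·d_A)·d_A = V + 6.7661·d_A = (23.7171,29.5872)
T_B = V + ((C−V)·d_B)·d_B = V + 6.7661·d_B = (19.0250,24.1758)
sweep = 180° − θ = 116.0869°

center=(19.6832,28.3450) T_A=(23.7171,29.5872) T_B=(19.0250,24.1758) sweep=116.0869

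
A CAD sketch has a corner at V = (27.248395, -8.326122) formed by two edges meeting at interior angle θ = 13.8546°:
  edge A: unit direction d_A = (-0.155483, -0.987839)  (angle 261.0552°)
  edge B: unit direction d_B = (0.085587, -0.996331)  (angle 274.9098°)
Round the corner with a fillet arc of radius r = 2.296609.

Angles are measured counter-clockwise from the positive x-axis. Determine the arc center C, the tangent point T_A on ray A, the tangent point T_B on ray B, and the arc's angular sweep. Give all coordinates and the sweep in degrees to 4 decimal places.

center=(26.5780,-27.3560) T_A=(24.3094,-26.9989) T_B=(28.8662,-27.1594) sweep=166.1454

bisector direction at 267.9825° = (-0.035205,-0.999380)
center distance |VC| = r/sin(θ/2) = 2.296609/sin(6.9273°) = 19.041637
C = V + |VC|·bis = (26.5780,-27.3560)
T_A = V + ((C−V)·d_A)·d_A = V + 18.9026·d_A = (24.3094,-26.9989)
T_B = V + ((C−V)·d_B)·d_B = V + 18.9026·d_B = (28.8662,-27.1594)
sweep = 180° − θ = 166.1454°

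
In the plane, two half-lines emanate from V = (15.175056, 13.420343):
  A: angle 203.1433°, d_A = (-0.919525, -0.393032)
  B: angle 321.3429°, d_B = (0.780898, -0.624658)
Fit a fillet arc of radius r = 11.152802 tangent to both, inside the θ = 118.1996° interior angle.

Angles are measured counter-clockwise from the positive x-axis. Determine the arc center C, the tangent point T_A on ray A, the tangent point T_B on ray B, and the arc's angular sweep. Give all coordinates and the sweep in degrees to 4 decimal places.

center=(13.4208,0.5416) T_A=(9.0374,10.7969) T_B=(20.3874,9.2508) sweep=61.8004

bisector direction at 262.2431° = (-0.134970,-0.990850)
center distance |VC| = r/sin(θ/2) = 11.152802/sin(59.0998°) = 12.997648
C = V + |VC|·bis = (13.4208,0.5416)
T_A = V + ((C−V)·d_A)·d_A = V + 6.6749·d_A = (9.0374,10.7969)
T_B = V + ((C−V)·d_B)·d_B = V + 6.6749·d_B = (20.3874,9.2508)
sweep = 180° − θ = 61.8004°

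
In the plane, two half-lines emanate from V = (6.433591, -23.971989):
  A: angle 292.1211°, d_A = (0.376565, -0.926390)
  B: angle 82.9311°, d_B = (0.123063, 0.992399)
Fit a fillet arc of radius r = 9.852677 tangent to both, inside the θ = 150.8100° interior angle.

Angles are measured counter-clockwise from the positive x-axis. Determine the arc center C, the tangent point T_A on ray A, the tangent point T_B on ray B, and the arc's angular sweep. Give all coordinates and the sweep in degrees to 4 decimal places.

bisector direction at 7.5261° = (0.991385,0.130978)
center distance |VC| = r/sin(θ/2) = 9.852677/sin(75.4050°) = 10.181213
C = V + |VC|·bis = (16.5271,-22.6385)
T_A = V + ((C−V)·d_A)·d_A = V + 2.5655·d_A = (7.3997,-26.3487)
T_B = V + ((C−V)·d_B)·d_B = V + 2.5655·d_B = (6.7493,-21.4260)
sweep = 180° − θ = 29.1900°

center=(16.5271,-22.6385) T_A=(7.3997,-26.3487) T_B=(6.7493,-21.4260) sweep=29.1900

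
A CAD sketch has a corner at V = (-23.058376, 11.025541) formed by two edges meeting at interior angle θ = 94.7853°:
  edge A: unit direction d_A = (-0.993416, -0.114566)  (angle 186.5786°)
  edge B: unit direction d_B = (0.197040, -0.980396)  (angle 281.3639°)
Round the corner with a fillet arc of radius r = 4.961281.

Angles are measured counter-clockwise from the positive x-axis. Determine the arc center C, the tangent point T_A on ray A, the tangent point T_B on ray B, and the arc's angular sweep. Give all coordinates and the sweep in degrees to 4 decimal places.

center=(-27.0232,5.5741) T_A=(-27.5916,10.5027) T_B=(-22.1592,6.5517) sweep=85.2147

bisector direction at 233.9712° = (-0.588191,-0.808722)
center distance |VC| = r/sin(θ/2) = 4.961281/sin(47.3927°) = 6.740777
C = V + |VC|·bis = (-27.0232,5.5741)
T_A = V + ((C−V)·d_A)·d_A = V + 4.5633·d_A = (-27.5916,10.5027)
T_B = V + ((C−V)·d_B)·d_B = V + 4.5633·d_B = (-22.1592,6.5517)
sweep = 180° − θ = 85.2147°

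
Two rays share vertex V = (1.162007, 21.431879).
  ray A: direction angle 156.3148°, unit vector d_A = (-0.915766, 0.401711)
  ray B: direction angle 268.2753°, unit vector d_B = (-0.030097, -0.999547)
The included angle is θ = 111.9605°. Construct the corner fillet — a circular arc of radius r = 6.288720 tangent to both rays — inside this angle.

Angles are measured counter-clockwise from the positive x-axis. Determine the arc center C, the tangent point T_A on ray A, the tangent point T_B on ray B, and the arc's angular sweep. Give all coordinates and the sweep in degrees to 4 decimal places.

bisector direction at 212.2951° = (-0.845308,-0.534279)
center distance |VC| = r/sin(θ/2) = 6.288720/sin(55.9802°) = 7.587331
C = V + |VC|·bis = (-5.2516,17.3781)
T_A = V + ((C−V)·d_A)·d_A = V + 4.2449·d_A = (-2.7254,23.1371)
T_B = V + ((C−V)·d_B)·d_B = V + 4.2449·d_B = (1.0342,17.1889)
sweep = 180° − θ = 68.0395°

center=(-5.2516,17.3781) T_A=(-2.7254,23.1371) T_B=(1.0342,17.1889) sweep=68.0395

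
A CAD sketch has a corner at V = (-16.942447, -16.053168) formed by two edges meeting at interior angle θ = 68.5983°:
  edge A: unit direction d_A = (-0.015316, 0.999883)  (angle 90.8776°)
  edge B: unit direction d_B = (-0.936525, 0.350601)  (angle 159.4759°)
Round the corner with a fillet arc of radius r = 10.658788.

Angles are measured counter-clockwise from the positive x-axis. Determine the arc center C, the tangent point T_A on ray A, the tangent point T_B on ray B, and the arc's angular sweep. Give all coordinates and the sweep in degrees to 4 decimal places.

bisector direction at 125.1767° = (-0.576101,0.817379)
center distance |VC| = r/sin(θ/2) = 10.658788/sin(34.2991°) = 18.914866
C = V + |VC|·bis = (-27.8393,-0.5926)
T_A = V + ((C−V)·d_A)·d_A = V + 15.6257·d_A = (-17.1818,-0.4293)
T_B = V + ((C−V)·d_B)·d_B = V + 15.6257·d_B = (-31.5763,-10.5748)
sweep = 180° − θ = 111.4017°

center=(-27.8393,-0.5926) T_A=(-17.1818,-0.4293) T_B=(-31.5763,-10.5748) sweep=111.4017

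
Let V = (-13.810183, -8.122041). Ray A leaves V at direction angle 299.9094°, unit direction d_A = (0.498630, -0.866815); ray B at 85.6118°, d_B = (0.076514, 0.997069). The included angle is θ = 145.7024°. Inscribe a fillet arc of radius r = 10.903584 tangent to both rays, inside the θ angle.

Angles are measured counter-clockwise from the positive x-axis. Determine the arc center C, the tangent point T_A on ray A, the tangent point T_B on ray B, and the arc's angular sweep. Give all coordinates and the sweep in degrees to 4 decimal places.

center=(-2.6811,-5.6016) T_A=(-12.1325,-11.0385) T_B=(-13.5527,-4.7674) sweep=34.2976

bisector direction at 12.7606° = (0.975301,0.220878)
center distance |VC| = r/sin(θ/2) = 10.903584/sin(72.8512°) = 11.410887
C = V + |VC|·bis = (-2.6811,-5.6016)
T_A = V + ((C−V)·d_A)·d_A = V + 3.3645·d_A = (-12.1325,-11.0385)
T_B = V + ((C−V)·d_B)·d_B = V + 3.3645·d_B = (-13.5527,-4.7674)
sweep = 180° − θ = 34.2976°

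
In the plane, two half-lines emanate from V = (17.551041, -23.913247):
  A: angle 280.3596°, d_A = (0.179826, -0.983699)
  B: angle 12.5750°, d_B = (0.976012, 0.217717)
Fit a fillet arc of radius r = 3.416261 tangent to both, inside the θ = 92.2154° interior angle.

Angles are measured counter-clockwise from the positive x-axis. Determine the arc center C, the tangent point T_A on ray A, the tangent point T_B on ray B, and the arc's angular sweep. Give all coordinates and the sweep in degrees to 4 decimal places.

center=(21.5026,-26.5320) T_A=(18.1421,-27.1463) T_B=(20.7589,-23.1977) sweep=87.7846

bisector direction at 326.4673° = (0.833571,-0.552413)
center distance |VC| = r/sin(θ/2) = 3.416261/sin(46.1077°) = 4.740565
C = V + |VC|·bis = (21.5026,-26.5320)
T_A = V + ((C−V)·d_A)·d_A = V + 3.2867·d_A = (18.1421,-27.1463)
T_B = V + ((C−V)·d_B)·d_B = V + 3.2867·d_B = (20.7589,-23.1977)
sweep = 180° − θ = 87.7846°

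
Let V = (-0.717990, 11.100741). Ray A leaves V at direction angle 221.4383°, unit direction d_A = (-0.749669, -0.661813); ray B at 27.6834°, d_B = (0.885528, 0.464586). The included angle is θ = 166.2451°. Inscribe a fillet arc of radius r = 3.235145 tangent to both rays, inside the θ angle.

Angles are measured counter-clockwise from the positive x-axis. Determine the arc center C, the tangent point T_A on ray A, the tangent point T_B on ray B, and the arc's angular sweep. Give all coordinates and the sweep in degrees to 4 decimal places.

center=(1.1305,8.4172) T_A=(-1.0105,10.8425) T_B=(-0.3725,11.2820) sweep=13.7549

bisector direction at 304.5609° = (0.567281,-0.823524)
center distance |VC| = r/sin(θ/2) = 3.235145/sin(83.1226°) = 3.258592
C = V + |VC|·bis = (1.1305,8.4172)
T_A = V + ((C−V)·d_A)·d_A = V + 0.3902·d_A = (-1.0105,10.8425)
T_B = V + ((C−V)·d_B)·d_B = V + 0.3902·d_B = (-0.3725,11.2820)
sweep = 180° − θ = 13.7549°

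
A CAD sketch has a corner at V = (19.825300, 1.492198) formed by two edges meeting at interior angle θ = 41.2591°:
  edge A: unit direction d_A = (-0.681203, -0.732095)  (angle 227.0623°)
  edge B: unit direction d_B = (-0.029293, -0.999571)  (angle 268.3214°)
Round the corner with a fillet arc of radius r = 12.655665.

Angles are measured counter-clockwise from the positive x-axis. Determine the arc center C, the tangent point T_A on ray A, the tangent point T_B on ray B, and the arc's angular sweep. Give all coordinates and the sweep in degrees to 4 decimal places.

bisector direction at 247.6918° = (-0.379588,-0.925156)
center distance |VC| = r/sin(θ/2) = 12.655665/sin(20.6295°) = 35.920493
C = V + |VC|·bis = (6.1903,-31.7399)
T_A = V + ((C−V)·d_A)·d_A = V + 33.6172·d_A = (-3.0748,-23.1188)
T_B = V + ((C−V)·d_B)·d_B = V + 33.6172·d_B = (18.8406,-32.1106)
sweep = 180° − θ = 138.7409°

center=(6.1903,-31.7399) T_A=(-3.0748,-23.1188) T_B=(18.8406,-32.1106) sweep=138.7409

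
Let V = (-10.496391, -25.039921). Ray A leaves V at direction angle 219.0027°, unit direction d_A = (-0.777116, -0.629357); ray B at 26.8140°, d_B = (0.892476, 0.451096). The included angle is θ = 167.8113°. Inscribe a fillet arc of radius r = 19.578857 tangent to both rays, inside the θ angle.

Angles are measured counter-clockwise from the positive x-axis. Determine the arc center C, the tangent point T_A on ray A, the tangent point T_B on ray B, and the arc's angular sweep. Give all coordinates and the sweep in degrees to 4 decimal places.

center=(0.2012,-41.5706) T_A=(-12.1209,-26.3555) T_B=(-8.6307,-24.0969) sweep=12.1887

bisector direction at 302.9083° = (0.543297,-0.839541)
center distance |VC| = r/sin(θ/2) = 19.578857/sin(83.9056°) = 19.690137
C = V + |VC|·bis = (0.2012,-41.5706)
T_A = V + ((C−V)·d_A)·d_A = V + 2.0904·d_A = (-12.1209,-26.3555)
T_B = V + ((C−V)·d_B)·d_B = V + 2.0904·d_B = (-8.6307,-24.0969)
sweep = 180° − θ = 12.1887°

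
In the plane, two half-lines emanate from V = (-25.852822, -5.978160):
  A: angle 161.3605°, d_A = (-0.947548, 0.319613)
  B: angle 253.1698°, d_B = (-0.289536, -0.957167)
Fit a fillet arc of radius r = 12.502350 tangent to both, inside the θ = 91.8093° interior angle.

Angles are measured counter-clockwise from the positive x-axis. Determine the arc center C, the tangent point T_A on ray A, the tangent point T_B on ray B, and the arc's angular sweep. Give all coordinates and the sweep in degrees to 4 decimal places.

center=(-41.3270,-13.9531) T_A=(-37.3311,-2.1065) T_B=(-29.3602,-17.5729) sweep=88.1907

bisector direction at 207.2651° = (-0.888896,-0.458109)
center distance |VC| = r/sin(θ/2) = 12.502350/sin(45.9046°) = 17.408312
C = V + |VC|·bis = (-41.3270,-13.9531)
T_A = V + ((C−V)·d_A)·d_A = V + 12.1137·d_A = (-37.3311,-2.1065)
T_B = V + ((C−V)·d_B)·d_B = V + 12.1137·d_B = (-29.3602,-17.5729)
sweep = 180° − θ = 88.1907°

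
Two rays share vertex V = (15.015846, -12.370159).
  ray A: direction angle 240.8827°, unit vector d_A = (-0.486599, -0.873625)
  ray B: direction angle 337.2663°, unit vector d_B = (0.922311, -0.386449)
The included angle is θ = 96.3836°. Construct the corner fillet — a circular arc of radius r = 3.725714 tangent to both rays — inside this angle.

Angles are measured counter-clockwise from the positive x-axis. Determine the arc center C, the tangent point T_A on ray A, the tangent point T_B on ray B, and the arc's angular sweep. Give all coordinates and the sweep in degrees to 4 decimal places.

center=(16.6493,-17.0941) T_A=(13.3944,-15.2812) T_B=(18.0891,-13.6579) sweep=83.6164

bisector direction at 289.0745° = (0.326797,-0.945094)
center distance |VC| = r/sin(θ/2) = 3.725714/sin(48.1918°) = 4.998405
C = V + |VC|·bis = (16.6493,-17.0941)
T_A = V + ((C−V)·d_A)·d_A = V + 3.3321·d_A = (13.3944,-15.2812)
T_B = V + ((C−V)·d_B)·d_B = V + 3.3321·d_B = (18.0891,-13.6579)
sweep = 180° − θ = 83.6164°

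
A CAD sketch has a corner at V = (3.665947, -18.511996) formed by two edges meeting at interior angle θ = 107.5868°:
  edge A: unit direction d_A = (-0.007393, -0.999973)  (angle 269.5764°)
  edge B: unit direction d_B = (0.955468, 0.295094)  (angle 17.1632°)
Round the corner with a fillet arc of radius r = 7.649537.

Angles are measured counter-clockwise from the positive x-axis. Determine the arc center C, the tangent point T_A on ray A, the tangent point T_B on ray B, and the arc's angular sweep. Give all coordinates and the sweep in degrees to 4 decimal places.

center=(11.2739,-24.1684) T_A=(3.6245,-24.1118) T_B=(9.0165,-16.8595) sweep=72.4132

bisector direction at 323.3698° = (0.802503,-0.596648)
center distance |VC| = r/sin(θ/2) = 7.649537/sin(53.7934°) = 9.480246
C = V + |VC|·bis = (11.2739,-24.1684)
T_A = V + ((C−V)·d_A)·d_A = V + 5.6000·d_A = (3.6245,-24.1118)
T_B = V + ((C−V)·d_B)·d_B = V + 5.6000·d_B = (9.0165,-16.8595)
sweep = 180° − θ = 72.4132°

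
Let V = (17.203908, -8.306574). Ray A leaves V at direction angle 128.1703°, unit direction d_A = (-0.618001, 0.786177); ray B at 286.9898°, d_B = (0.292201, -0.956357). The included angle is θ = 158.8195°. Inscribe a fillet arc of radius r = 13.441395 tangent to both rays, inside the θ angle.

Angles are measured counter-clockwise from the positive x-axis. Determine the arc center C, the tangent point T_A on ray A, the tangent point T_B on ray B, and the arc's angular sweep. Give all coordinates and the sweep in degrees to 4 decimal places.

center=(5.0835,-14.6376) T_A=(15.6508,-6.3308) T_B=(17.9382,-10.7100) sweep=21.1805

bisector direction at 207.5800° = (-0.886365,-0.462987)
center distance |VC| = r/sin(θ/2) = 13.441395/sin(79.4098°) = 13.674315
C = V + |VC|·bis = (5.0835,-14.6376)
T_A = V + ((C−V)·d_A)·d_A = V + 2.5131·d_A = (15.6508,-6.3308)
T_B = V + ((C−V)·d_B)·d_B = V + 2.5131·d_B = (17.9382,-10.7100)
sweep = 180° − θ = 21.1805°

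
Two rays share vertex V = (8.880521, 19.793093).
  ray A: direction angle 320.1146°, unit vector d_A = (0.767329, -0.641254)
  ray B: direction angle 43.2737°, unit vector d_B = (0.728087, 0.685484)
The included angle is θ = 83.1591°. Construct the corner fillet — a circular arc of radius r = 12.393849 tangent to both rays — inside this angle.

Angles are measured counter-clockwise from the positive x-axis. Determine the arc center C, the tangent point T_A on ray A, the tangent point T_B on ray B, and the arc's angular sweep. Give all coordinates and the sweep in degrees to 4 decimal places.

bisector direction at 1.6942° = (0.999563,0.029564)
center distance |VC| = r/sin(θ/2) = 12.393849/sin(41.5795°) = 18.675018
C = V + |VC|·bis = (27.5474,20.3452)
T_A = V + ((C−V)·d_A)·d_A = V + 13.9696·d_A = (19.5998,10.8351)
T_B = V + ((C−V)·d_B)·d_B = V + 13.9696·d_B = (19.0516,29.3690)
sweep = 180° − θ = 96.8409°

center=(27.5474,20.3452) T_A=(19.5998,10.8351) T_B=(19.0516,29.3690) sweep=96.8409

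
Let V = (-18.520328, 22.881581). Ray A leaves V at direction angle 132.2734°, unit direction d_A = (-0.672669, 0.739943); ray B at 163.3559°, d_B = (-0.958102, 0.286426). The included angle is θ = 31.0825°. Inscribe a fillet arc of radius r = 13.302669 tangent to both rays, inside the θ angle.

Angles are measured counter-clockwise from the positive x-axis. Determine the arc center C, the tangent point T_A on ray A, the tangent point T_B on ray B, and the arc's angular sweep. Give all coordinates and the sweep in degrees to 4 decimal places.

center=(-60.5401,49.3278) T_A=(-50.6969,58.2761) T_B=(-64.3503,36.5825) sweep=148.9175

bisector direction at 147.8147° = (-0.846329,0.532660)
center distance |VC| = r/sin(θ/2) = 13.302669/sin(15.5412°) = 49.649409
C = V + |VC|·bis = (-60.5401,49.3278)
T_A = V + ((C−V)·d_A)·d_A = V + 47.8341·d_A = (-50.6969,58.2761)
T_B = V + ((C−V)·d_B)·d_B = V + 47.8341·d_B = (-64.3503,36.5825)
sweep = 180° − θ = 148.9175°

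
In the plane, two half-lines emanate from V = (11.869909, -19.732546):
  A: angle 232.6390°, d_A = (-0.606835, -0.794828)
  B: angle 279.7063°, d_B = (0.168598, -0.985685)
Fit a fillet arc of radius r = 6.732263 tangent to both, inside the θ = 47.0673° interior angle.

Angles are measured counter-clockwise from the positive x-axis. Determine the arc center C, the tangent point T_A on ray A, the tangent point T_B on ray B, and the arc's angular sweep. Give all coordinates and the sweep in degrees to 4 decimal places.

center=(7.8403,-36.1046) T_A=(2.4893,-32.0192) T_B=(14.4761,-34.9696) sweep=132.9327

bisector direction at 256.1726° = (-0.238997,-0.971020)
center distance |VC| = r/sin(θ/2) = 6.732263/sin(23.5337°) = 16.860687
C = V + |VC|·bis = (7.8403,-36.1046)
T_A = V + ((C−V)·d_A)·d_A = V + 15.4583·d_A = (2.4893,-32.0192)
T_B = V + ((C−V)·d_B)·d_B = V + 15.4583·d_B = (14.4761,-34.9696)
sweep = 180° − θ = 132.9327°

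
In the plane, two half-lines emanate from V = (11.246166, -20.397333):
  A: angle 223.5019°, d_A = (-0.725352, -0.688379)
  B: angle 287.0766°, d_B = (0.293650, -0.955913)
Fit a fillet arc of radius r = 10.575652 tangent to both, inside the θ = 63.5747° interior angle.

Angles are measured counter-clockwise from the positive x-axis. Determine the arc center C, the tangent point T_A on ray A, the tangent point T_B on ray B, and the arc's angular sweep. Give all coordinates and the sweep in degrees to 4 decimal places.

center=(6.1480,-39.8157) T_A=(-1.1321,-32.1446) T_B=(16.2574,-36.7102) sweep=116.4253

bisector direction at 255.2893° = (-0.253939,-0.967220)
center distance |VC| = r/sin(θ/2) = 10.575652/sin(31.7873°) = 20.076484
C = V + |VC|·bis = (6.1480,-39.8157)
T_A = V + ((C−V)·d_A)·d_A = V + 17.0652·d_A = (-1.1321,-32.1446)
T_B = V + ((C−V)·d_B)·d_B = V + 17.0652·d_B = (16.2574,-36.7102)
sweep = 180° − θ = 116.4253°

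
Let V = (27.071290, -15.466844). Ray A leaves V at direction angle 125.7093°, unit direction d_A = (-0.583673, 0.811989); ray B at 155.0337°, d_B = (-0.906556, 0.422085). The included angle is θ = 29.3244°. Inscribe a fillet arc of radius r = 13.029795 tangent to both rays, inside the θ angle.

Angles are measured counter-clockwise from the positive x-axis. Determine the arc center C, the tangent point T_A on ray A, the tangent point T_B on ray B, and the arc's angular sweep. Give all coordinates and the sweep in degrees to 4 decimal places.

bisector direction at 140.3715° = (-0.770196,0.637807)
center distance |VC| = r/sin(θ/2) = 13.029795/sin(14.6622°) = 51.476801
C = V + |VC|·bis = (-12.5759,17.3654)
T_A = V + ((C−V)·d_A)·d_A = V + 49.8005·d_A = (-1.9959,24.9706)
T_B = V + ((C−V)·d_B)·d_B = V + 49.8005·d_B = (-18.0756,5.5532)
sweep = 180° − θ = 150.6756°

center=(-12.5759,17.3654) T_A=(-1.9959,24.9706) T_B=(-18.0756,5.5532) sweep=150.6756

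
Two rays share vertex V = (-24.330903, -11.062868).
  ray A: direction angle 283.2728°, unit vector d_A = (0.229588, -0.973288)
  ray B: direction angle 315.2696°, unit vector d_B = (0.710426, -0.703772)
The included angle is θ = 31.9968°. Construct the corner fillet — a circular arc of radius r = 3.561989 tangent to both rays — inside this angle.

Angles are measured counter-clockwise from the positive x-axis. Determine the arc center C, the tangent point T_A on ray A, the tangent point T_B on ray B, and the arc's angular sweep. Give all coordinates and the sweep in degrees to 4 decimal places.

bisector direction at 299.2712° = (0.488944,-0.872315)
center distance |VC| = r/sin(θ/2) = 3.561989/sin(15.9984°) = 12.923995
C = V + |VC|·bis = (-18.0118,-22.3367)
T_A = V + ((C−V)·d_A)·d_A = V + 12.4234·d_A = (-21.4786,-23.1545)
T_B = V + ((C−V)·d_B)·d_B = V + 12.4234·d_B = (-15.5050,-19.8061)
sweep = 180° − θ = 148.0032°

center=(-18.0118,-22.3367) T_A=(-21.4786,-23.1545) T_B=(-15.5050,-19.8061) sweep=148.0032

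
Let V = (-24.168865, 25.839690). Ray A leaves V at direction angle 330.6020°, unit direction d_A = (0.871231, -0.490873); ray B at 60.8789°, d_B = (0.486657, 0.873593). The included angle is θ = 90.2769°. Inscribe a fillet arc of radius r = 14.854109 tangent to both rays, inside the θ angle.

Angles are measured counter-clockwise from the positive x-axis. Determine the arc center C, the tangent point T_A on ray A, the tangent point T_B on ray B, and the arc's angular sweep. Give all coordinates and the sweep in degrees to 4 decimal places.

center=(-3.9984,31.5247) T_A=(-11.2899,18.5834) T_B=(-16.9749,38.7536) sweep=89.7231

bisector direction at 15.7405° = (0.962500,0.271280)
center distance |VC| = r/sin(θ/2) = 14.854109/sin(45.1384°) = 20.956305
C = V + |VC|·bis = (-3.9984,31.5247)
T_A = V + ((C−V)·d_A)·d_A = V + 14.7825·d_A = (-11.2899,18.5834)
T_B = V + ((C−V)·d_B)·d_B = V + 14.7825·d_B = (-16.9749,38.7536)
sweep = 180° − θ = 89.7231°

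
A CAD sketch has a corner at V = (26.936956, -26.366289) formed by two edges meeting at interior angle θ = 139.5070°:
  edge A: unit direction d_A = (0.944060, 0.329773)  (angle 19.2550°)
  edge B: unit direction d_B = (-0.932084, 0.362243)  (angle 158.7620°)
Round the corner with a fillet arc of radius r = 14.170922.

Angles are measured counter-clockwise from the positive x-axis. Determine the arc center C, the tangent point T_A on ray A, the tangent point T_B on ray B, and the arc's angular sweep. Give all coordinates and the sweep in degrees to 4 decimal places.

bisector direction at 89.0085° = (0.017304,0.999850)
center distance |VC| = r/sin(θ/2) = 14.170922/sin(69.7535°) = 15.104171
C = V + |VC|·bis = (27.1983,-11.2644)
T_A = V + ((C−V)·d_A)·d_A = V + 5.2269·d_A = (31.8715,-24.6426)
T_B = V + ((C−V)·d_B)·d_B = V + 5.2269·d_B = (22.0650,-24.4729)
sweep = 180° − θ = 40.4930°

center=(27.1983,-11.2644) T_A=(31.8715,-24.6426) T_B=(22.0650,-24.4729) sweep=40.4930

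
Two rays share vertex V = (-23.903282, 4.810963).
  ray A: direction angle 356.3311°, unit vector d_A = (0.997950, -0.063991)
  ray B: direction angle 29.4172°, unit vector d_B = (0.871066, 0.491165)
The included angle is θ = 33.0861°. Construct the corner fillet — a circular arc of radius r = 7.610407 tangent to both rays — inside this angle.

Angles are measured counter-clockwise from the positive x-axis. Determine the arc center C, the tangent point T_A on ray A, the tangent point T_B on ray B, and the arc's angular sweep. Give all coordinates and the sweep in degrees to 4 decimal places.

bisector direction at 12.8741° = (0.974862,0.222810)
center distance |VC| = r/sin(θ/2) = 7.610407/sin(16.5431°) = 26.727970
C = V + |VC|·bis = (2.1528,10.7662)
T_A = V + ((C−V)·d_A)·d_A = V + 25.6216·d_A = (1.6658,3.1714)
T_B = V + ((C−V)·d_B)·d_B = V + 25.6216·d_B = (-1.5852,17.3954)
sweep = 180° − θ = 146.9139°

center=(2.1528,10.7662) T_A=(1.6658,3.1714) T_B=(-1.5852,17.3954) sweep=146.9139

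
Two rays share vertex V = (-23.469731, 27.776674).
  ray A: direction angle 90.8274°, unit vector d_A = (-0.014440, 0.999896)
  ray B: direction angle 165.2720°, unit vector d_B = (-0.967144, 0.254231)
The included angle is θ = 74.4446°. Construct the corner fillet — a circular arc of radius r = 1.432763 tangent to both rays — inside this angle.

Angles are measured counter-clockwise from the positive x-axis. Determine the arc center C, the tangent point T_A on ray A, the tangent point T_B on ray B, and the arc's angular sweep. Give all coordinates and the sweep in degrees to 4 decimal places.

center=(-24.9296,29.6419) T_A=(-23.4970,29.6625) T_B=(-25.2938,28.2562) sweep=105.5554

bisector direction at 128.0497° = (-0.616345,0.787476)
center distance |VC| = r/sin(θ/2) = 1.432763/sin(37.2223°) = 2.368559
C = V + |VC|·bis = (-24.9296,29.6419)
T_A = V + ((C−V)·d_A)·d_A = V + 1.8861·d_A = (-23.4970,29.6625)
T_B = V + ((C−V)·d_B)·d_B = V + 1.8861·d_B = (-25.2938,28.2562)
sweep = 180° − θ = 105.5554°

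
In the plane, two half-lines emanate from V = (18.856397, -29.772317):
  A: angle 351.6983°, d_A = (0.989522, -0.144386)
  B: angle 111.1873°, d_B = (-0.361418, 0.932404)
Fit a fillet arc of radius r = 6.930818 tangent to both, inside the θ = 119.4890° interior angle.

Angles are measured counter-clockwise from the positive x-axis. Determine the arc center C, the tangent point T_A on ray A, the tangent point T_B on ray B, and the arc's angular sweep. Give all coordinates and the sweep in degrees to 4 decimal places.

center=(23.8576,-23.4978) T_A=(22.8569,-30.3560) T_B=(17.3952,-26.0028) sweep=60.5110

bisector direction at 51.4428° = (0.623296,0.781986)
center distance |VC| = r/sin(θ/2) = 6.930818/sin(59.7445°) = 8.023757
C = V + |VC|·bis = (23.8576,-23.4978)
T_A = V + ((C−V)·d_A)·d_A = V + 4.0428·d_A = (22.8569,-30.3560)
T_B = V + ((C−V)·d_B)·d_B = V + 4.0428·d_B = (17.3952,-26.0028)
sweep = 180° − θ = 60.5110°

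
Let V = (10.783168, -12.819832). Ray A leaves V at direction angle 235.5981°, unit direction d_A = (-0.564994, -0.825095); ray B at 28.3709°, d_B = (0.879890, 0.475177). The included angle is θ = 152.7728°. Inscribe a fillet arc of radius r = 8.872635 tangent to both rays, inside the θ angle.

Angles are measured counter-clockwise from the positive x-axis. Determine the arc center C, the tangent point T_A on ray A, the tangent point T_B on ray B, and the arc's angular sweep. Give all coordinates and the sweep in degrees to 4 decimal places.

bisector direction at 311.9845° = (0.668930,-0.743326)
center distance |VC| = r/sin(θ/2) = 8.872635/sin(76.3864°) = 9.129116
C = V + |VC|·bis = (16.8899,-19.6057)
T_A = V + ((C−V)·d_A)·d_A = V + 2.1487·d_A = (9.5691,-14.5928)
T_B = V + ((C−V)·d_B)·d_B = V + 2.1487·d_B = (12.6738,-11.7988)
sweep = 180° − θ = 27.2272°

center=(16.8899,-19.6057) T_A=(9.5691,-14.5928) T_B=(12.6738,-11.7988) sweep=27.2272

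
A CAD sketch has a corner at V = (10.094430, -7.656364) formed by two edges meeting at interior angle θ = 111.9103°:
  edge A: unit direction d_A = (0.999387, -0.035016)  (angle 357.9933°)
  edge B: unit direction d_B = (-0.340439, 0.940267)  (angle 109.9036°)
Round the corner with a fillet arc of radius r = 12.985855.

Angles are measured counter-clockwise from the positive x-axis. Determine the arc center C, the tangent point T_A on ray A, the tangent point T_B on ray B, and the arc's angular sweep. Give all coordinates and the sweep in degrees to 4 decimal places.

bisector direction at 53.9484° = (0.588513,0.808488)
center distance |VC| = r/sin(θ/2) = 12.985855/sin(55.9552°) = 15.672051
C = V + |VC|·bis = (19.3176,5.0143)
T_A = V + ((C−V)·d_A)·d_A = V + 8.7739·d_A = (18.8629,-7.9636)
T_B = V + ((C−V)·d_B)·d_B = V + 8.7739·d_B = (7.1075,0.5934)
sweep = 180° − θ = 68.0897°

center=(19.3176,5.0143) T_A=(18.8629,-7.9636) T_B=(7.1075,0.5934) sweep=68.0897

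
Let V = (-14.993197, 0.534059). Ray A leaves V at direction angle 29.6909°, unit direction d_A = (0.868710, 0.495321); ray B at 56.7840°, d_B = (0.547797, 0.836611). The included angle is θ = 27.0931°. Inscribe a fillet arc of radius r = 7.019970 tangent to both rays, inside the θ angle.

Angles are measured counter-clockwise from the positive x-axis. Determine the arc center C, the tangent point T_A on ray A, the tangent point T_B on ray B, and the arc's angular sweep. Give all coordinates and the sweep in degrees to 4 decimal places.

center=(6.8404,21.0640) T_A=(10.3175,14.9657) T_B=(0.9674,24.9095) sweep=152.9069

bisector direction at 43.2375° = (0.728521,0.685023)
center distance |VC| = r/sin(θ/2) = 7.019970/sin(13.5465°) = 29.969737
C = V + |VC|·bis = (6.8404,21.0640)
T_A = V + ((C−V)·d_A)·d_A = V + 29.1360·d_A = (10.3175,14.9657)
T_B = V + ((C−V)·d_B)·d_B = V + 29.1360·d_B = (0.9674,24.9095)
sweep = 180° − θ = 152.9069°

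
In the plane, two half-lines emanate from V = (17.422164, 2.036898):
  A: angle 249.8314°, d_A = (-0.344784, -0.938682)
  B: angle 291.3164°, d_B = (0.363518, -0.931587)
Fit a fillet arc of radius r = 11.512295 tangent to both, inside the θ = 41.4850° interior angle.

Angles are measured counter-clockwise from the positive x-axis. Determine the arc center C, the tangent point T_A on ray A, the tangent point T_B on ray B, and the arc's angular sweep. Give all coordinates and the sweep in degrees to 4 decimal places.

center=(17.7477,-30.4666) T_A=(6.9414,-26.4973) T_B=(28.4725,-26.2817) sweep=138.5150

bisector direction at 270.5739° = (0.010016,-0.999950)
center distance |VC| = r/sin(θ/2) = 11.512295/sin(20.7425°) = 32.505124
C = V + |VC|·bis = (17.7477,-30.4666)
T_A = V + ((C−V)·d_A)·d_A = V + 30.3982·d_A = (6.9414,-26.4973)
T_B = V + ((C−V)·d_B)·d_B = V + 30.3982·d_B = (28.4725,-26.2817)
sweep = 180° − θ = 138.5150°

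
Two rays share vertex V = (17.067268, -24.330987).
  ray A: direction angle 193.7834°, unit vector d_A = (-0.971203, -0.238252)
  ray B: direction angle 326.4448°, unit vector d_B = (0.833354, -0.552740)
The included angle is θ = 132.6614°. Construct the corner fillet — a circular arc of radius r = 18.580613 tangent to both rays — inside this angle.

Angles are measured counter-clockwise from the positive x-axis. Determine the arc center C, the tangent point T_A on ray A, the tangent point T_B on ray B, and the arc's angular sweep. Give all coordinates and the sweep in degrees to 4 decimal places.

bisector direction at 260.1141° = (-0.171687,-0.985152)
center distance |VC| = r/sin(θ/2) = 18.580613/sin(66.3307°) = 20.287218
C = V + |VC|·bis = (13.5842,-44.3170)
T_A = V + ((C−V)·d_A)·d_A = V + 8.1444·d_A = (9.1574,-26.2714)
T_B = V + ((C−V)·d_B)·d_B = V + 8.1444·d_B = (23.8545,-28.8327)
sweep = 180° − θ = 47.3386°

center=(13.5842,-44.3170) T_A=(9.1574,-26.2714) T_B=(23.8545,-28.8327) sweep=47.3386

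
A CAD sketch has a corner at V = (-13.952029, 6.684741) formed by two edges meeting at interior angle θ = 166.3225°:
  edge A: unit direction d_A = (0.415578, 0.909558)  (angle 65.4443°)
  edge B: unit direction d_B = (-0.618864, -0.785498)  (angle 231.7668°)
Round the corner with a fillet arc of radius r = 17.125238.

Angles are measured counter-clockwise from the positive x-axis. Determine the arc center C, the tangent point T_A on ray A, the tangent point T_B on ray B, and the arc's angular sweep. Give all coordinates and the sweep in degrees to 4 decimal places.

center=(-28.6749,15.6697) T_A=(-13.0985,8.5528) T_B=(-15.2231,5.0715) sweep=13.6775

bisector direction at 148.6055° = (-0.853601,0.520927)
center distance |VC| = r/sin(θ/2) = 17.125238/sin(83.1612°) = 17.247954
C = V + |VC|·bis = (-28.6749,15.6697)
T_A = V + ((C−V)·d_A)·d_A = V + 2.0538·d_A = (-13.0985,8.5528)
T_B = V + ((C−V)·d_B)·d_B = V + 2.0538·d_B = (-15.2231,5.0715)
sweep = 180° − θ = 13.6775°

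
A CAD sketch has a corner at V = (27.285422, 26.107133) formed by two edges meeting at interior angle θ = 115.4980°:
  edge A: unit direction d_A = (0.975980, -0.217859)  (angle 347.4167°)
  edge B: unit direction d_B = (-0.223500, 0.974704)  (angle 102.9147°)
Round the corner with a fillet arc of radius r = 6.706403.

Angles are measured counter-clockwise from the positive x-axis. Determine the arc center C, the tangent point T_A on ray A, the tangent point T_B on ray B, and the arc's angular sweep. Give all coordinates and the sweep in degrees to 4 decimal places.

center=(32.8764,31.7306) T_A=(31.4154,25.1852) T_B=(26.3397,30.2317) sweep=64.5020

bisector direction at 45.1657° = (0.705059,0.709149)
center distance |VC| = r/sin(θ/2) = 6.706403/sin(57.7490°) = 7.929829
C = V + |VC|·bis = (32.8764,31.7306)
T_A = V + ((C−V)·d_A)·d_A = V + 4.2316·d_A = (31.4154,25.1852)
T_B = V + ((C−V)·d_B)·d_B = V + 4.2316·d_B = (26.3397,30.2317)
sweep = 180° − θ = 64.5020°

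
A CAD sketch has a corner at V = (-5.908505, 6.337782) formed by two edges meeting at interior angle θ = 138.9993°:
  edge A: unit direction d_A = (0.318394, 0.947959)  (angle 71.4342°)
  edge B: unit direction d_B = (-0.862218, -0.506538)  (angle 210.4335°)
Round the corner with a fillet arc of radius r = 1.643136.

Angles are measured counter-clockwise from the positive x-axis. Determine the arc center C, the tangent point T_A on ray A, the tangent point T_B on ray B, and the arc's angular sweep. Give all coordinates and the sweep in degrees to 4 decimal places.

bisector direction at 140.9339° = (-0.776419,0.630217)
center distance |VC| = r/sin(θ/2) = 1.643136/sin(69.4997°) = 1.754231
C = V + |VC|·bis = (-7.2705,7.4433)
T_A = V + ((C−V)·d_A)·d_A = V + 0.6144·d_A = (-5.7129,6.9202)
T_B = V + ((C−V)·d_B)·d_B = V + 0.6144·d_B = (-6.4382,6.0266)
sweep = 180° − θ = 41.0007°

center=(-7.2705,7.4433) T_A=(-5.7129,6.9202) T_B=(-6.4382,6.0266) sweep=41.0007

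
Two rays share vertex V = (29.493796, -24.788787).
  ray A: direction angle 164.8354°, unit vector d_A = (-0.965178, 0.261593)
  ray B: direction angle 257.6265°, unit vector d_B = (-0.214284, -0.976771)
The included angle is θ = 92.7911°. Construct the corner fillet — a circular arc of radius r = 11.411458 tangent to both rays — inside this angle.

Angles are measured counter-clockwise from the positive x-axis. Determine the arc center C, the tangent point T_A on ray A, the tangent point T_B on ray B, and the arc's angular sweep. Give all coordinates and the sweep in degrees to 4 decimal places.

center=(16.0184,-32.9597) T_A=(19.0036,-21.9456) T_B=(27.1648,-35.4050) sweep=87.2089

bisector direction at 211.2310° = (-0.855084,-0.518489)
center distance |VC| = r/sin(θ/2) = 11.411458/sin(46.3956°) = 15.759107
C = V + |VC|·bis = (16.0184,-32.9597)
T_A = V + ((C−V)·d_A)·d_A = V + 10.8687·d_A = (19.0036,-21.9456)
T_B = V + ((C−V)·d_B)·d_B = V + 10.8687·d_B = (27.1648,-35.4050)
sweep = 180° − θ = 87.2089°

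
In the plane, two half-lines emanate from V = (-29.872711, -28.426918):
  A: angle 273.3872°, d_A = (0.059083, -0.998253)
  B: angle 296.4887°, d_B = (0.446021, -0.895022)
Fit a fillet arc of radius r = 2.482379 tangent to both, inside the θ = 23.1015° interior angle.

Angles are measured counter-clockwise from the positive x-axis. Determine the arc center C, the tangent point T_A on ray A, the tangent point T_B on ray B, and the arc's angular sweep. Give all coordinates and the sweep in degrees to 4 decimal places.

bisector direction at 284.9380° = (0.257773,-0.966206)
center distance |VC| = r/sin(θ/2) = 2.482379/sin(11.5508°) = 12.397277
C = V + |VC|·bis = (-26.6770,-40.4052)
T_A = V + ((C−V)·d_A)·d_A = V + 12.1462·d_A = (-29.1551,-40.5519)
T_B = V + ((C−V)·d_B)·d_B = V + 12.1462·d_B = (-24.4552,-39.2980)
sweep = 180° − θ = 156.8985°

center=(-26.6770,-40.4052) T_A=(-29.1551,-40.5519) T_B=(-24.4552,-39.2980) sweep=156.8985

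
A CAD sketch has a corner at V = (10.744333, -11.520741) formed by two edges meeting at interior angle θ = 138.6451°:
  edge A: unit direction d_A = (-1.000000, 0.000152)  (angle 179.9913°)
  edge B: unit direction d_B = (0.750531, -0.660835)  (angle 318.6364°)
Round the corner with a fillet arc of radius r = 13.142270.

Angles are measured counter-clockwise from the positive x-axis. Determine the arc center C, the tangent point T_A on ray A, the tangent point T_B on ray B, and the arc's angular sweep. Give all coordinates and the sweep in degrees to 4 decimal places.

center=(5.7822,-24.6623) T_A=(5.7842,-11.5200) T_B=(14.4671,-14.7986) sweep=41.3549

bisector direction at 249.3139° = (-0.353249,-0.935529)
center distance |VC| = r/sin(θ/2) = 13.142270/sin(69.3226°) = 14.047144
C = V + |VC|·bis = (5.7822,-24.6623)
T_A = V + ((C−V)·d_A)·d_A = V + 4.9601·d_A = (5.7842,-11.5200)
T_B = V + ((C−V)·d_B)·d_B = V + 4.9601·d_B = (14.4671,-14.7986)
sweep = 180° − θ = 41.3549°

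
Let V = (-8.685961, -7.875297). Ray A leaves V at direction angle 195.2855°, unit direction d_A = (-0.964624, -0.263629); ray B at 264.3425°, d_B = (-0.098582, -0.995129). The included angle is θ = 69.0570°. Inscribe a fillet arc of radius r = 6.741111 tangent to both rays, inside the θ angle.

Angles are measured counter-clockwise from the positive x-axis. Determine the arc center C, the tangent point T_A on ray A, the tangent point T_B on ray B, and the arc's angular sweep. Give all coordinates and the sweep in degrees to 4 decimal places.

bisector direction at 229.8140° = (-0.645271,-0.763954)
center distance |VC| = r/sin(θ/2) = 6.741111/sin(34.5285°) = 11.892942
C = V + |VC|·bis = (-16.3601,-16.9610)
T_A = V + ((C−V)·d_A)·d_A = V + 9.7979·d_A = (-18.1373,-10.4583)
T_B = V + ((C−V)·d_B)·d_B = V + 9.7979·d_B = (-9.6519,-17.6255)
sweep = 180° − θ = 110.9430°

center=(-16.3601,-16.9610) T_A=(-18.1373,-10.4583) T_B=(-9.6519,-17.6255) sweep=110.9430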